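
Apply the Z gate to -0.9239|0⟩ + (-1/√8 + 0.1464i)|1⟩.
-0.9239|0⟩ + (1/√8 - 0.1464i)|1⟩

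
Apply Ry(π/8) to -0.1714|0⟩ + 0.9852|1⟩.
-0.3603|0⟩ + 0.9328|1⟩

Ry(π/8) = [[cos(θ/2), −sin(θ/2)], [sin(θ/2), cos(θ/2)]]; θ = π/8, cos(θ/2) ≈ 0.980785, sin(θ/2) ≈ 0.19509.
With a = amp(|0⟩) = -0.1714 and b = amp(|1⟩) = 0.9852:
new amp(|0⟩) = (0.980785)·a + (-0.19509)·b = -0.3603
new amp(|1⟩) = (0.19509)·a + (0.980785)·b = 0.9328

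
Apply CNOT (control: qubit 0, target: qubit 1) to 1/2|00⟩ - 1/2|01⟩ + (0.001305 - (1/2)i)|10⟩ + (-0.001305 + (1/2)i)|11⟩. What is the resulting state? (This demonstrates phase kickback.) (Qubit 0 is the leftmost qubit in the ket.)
1/2|00⟩ - 1/2|01⟩ + (-0.001305 + (1/2)i)|10⟩ + (0.001305 - (1/2)i)|11⟩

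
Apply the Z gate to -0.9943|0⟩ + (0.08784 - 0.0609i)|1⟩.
-0.9943|0⟩ + (-0.08784 + 0.0609i)|1⟩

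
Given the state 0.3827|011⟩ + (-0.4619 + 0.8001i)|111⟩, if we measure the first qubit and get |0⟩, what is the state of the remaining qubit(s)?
|11⟩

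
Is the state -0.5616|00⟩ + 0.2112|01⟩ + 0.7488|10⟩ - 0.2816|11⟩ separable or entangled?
Separable

Writing the state as a|00⟩ + b|01⟩ + c|10⟩ + d|11⟩, it is a product state iff ad − bc = 0.
Here (a, b, c, d) = (-0.5616, 0.2112, 0.7488, -0.2816): ad − bc = (-0.5616)(-0.2816) − (0.2112)(0.7488) = 0, so the state is separable.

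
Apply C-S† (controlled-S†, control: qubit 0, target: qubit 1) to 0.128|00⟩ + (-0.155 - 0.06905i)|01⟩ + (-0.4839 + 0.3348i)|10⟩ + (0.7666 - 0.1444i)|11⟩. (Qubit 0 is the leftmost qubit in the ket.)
0.128|00⟩ + (-0.155 - 0.06905i)|01⟩ + (-0.4839 + 0.3348i)|10⟩ + (-0.1444 - 0.7666i)|11⟩

C-S† leaves the control-|0⟩ kets |00⟩, |01⟩ unchanged and applies S† to qubit 1 on the control-|1⟩ pair (|10⟩, |11⟩).
S† = [[1, 0], [0, -i]].
With a = amp(|10⟩) = (-0.4839 + 0.3348i) and b = amp(|11⟩) = (0.7666 - 0.1444i):
new amp(|10⟩) = (1)·a = (-0.4839 + 0.3348i)
new amp(|11⟩) = (-i)·b = (-0.1444 - 0.7666i)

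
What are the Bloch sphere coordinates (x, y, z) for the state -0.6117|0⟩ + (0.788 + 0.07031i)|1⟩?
(-0.964, -0.08602, -0.2517)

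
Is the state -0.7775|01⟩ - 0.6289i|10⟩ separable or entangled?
Entangled

Writing the state as a|00⟩ + b|01⟩ + c|10⟩ + d|11⟩, it is a product state iff ad − bc = 0.
Here (a, b, c, d) = (0, -0.7775, -0.6289i, 0): ad − bc = (0)(0) − (-0.7775)(-0.6289i) = -0.489i ≠ 0, so the state is entangled.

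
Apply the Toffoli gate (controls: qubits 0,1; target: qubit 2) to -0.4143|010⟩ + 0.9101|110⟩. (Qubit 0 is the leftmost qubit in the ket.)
-0.4143|010⟩ + 0.9101|111⟩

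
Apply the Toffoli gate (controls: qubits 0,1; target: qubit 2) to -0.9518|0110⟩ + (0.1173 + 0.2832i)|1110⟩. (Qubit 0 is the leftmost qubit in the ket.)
-0.9518|0110⟩ + (0.1173 + 0.2832i)|1100⟩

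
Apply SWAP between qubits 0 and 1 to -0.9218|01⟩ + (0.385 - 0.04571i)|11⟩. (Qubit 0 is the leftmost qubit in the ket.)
-0.9218|10⟩ + (0.385 - 0.04571i)|11⟩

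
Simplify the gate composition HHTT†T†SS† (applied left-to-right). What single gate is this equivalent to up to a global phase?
T†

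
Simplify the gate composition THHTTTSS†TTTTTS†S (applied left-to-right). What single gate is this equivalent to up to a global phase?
T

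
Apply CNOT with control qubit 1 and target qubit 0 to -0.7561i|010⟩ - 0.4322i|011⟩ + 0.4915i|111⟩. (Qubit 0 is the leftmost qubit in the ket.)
0.4915i|011⟩ - 0.7561i|110⟩ - 0.4322i|111⟩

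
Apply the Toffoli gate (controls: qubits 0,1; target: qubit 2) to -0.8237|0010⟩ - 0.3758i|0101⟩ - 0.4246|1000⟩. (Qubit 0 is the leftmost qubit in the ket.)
-0.8237|0010⟩ - 0.3758i|0101⟩ - 0.4246|1000⟩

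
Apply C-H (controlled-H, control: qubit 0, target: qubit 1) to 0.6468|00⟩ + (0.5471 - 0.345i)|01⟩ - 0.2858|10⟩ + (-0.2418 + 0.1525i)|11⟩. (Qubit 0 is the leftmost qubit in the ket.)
0.6468|00⟩ + (0.5471 - 0.345i)|01⟩ + (-0.3731 + 0.1078i)|10⟩ + (-0.03111 - 0.1078i)|11⟩

C-H leaves the control-|0⟩ kets |00⟩, |01⟩ unchanged and applies H to qubit 1 on the control-|1⟩ pair (|10⟩, |11⟩).
H = [[1/√2, 1/√2], [1/√2, -1/√2]].
With a = amp(|10⟩) = -0.2858 and b = amp(|11⟩) = (-0.2418 + 0.1525i):
new amp(|10⟩) = (1/√2)·a + (1/√2)·b = (-0.3731 + 0.1078i)
new amp(|11⟩) = (1/√2)·a + (-1/√2)·b = (-0.03111 - 0.1078i)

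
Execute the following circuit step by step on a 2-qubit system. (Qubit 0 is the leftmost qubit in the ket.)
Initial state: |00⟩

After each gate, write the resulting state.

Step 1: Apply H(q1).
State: 1/√2|00⟩ + 1/√2|01⟩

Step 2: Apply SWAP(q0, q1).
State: 1/√2|00⟩ + 1/√2|10⟩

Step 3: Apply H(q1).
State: 1/2|00⟩ + 1/2|01⟩ + 1/2|10⟩ + 1/2|11⟩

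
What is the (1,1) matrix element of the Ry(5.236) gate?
-0.866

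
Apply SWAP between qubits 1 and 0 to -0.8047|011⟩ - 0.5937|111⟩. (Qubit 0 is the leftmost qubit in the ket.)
-0.8047|101⟩ - 0.5937|111⟩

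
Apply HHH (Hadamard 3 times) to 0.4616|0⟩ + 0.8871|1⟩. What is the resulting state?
0.9537|0⟩ - 0.3009|1⟩

H² = I, so H^3 = H: a single Hadamard. With (a, b) = (0.4616, 0.8871), H gives ((a + b)/√2, (a − b)/√2) = (0.9537, -0.3009).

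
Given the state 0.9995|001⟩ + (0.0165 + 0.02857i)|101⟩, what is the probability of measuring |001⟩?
0.999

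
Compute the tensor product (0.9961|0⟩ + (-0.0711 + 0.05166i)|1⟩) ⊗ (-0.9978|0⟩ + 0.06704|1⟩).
-0.9939|00⟩ + 0.06678|01⟩ + (0.07094 - 0.05155i)|10⟩ + (-0.004767 + 0.003463i)|11⟩

amp(|b₁b₂…⟩) = product of the factor amplitudes for bits b₁, b₂, …; only kets whose every factor amplitude is nonzero survive.
|00⟩: (0.9961)(-0.9978) = -0.9939
|01⟩: (0.9961)(0.06704) = 0.06678
|10⟩: (-0.0711 + 0.05166i)(-0.9978) = (0.07094 - 0.05155i)
|11⟩: (-0.0711 + 0.05166i)(0.06704) = (-0.004767 + 0.003463i)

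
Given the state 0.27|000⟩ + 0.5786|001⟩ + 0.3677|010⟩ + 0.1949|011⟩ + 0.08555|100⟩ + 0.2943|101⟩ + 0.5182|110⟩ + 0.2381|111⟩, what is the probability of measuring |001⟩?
0.3348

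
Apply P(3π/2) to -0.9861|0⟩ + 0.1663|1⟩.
-0.9861|0⟩ - 0.1663i|1⟩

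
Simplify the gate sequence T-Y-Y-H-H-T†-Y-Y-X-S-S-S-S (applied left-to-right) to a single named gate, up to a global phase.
X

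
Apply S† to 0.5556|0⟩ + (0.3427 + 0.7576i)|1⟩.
0.5556|0⟩ + (0.7576 - 0.3427i)|1⟩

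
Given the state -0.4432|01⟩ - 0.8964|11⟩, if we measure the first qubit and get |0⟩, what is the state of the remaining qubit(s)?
-|1⟩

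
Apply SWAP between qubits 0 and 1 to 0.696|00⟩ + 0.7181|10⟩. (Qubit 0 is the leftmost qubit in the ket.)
0.696|00⟩ + 0.7181|01⟩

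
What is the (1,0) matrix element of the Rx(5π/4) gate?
-0.9239i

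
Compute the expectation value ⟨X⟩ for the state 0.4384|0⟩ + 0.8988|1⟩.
0.7881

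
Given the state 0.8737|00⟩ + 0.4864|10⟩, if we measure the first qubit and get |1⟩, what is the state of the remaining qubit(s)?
|0⟩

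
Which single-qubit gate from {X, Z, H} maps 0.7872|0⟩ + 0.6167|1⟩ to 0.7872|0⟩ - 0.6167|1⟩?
Z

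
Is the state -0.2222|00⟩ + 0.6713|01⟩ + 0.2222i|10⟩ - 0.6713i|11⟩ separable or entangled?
Separable

Writing the state as a|00⟩ + b|01⟩ + c|10⟩ + d|11⟩, it is a product state iff ad − bc = 0.
Here (a, b, c, d) = (-0.2222, 0.6713, 0.2222i, -0.6713i): ad − bc = (-0.2222)(-0.6713i) − (0.6713)(0.2222i) = 0, so the state is separable.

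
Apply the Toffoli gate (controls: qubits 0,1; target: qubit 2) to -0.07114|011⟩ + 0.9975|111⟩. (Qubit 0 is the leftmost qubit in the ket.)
-0.07114|011⟩ + 0.9975|110⟩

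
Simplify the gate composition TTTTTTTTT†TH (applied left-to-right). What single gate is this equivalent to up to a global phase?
H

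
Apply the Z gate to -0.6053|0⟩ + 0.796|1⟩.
-0.6053|0⟩ - 0.796|1⟩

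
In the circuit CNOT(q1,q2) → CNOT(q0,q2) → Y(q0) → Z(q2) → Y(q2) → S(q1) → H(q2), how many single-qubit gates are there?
5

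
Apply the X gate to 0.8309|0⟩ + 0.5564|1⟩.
0.5564|0⟩ + 0.8309|1⟩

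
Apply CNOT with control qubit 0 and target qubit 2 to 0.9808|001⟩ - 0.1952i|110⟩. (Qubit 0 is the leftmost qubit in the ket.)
0.9808|001⟩ - 0.1952i|111⟩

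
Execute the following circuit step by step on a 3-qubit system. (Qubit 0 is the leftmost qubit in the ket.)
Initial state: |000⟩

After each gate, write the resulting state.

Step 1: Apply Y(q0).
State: i|100⟩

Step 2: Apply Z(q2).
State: i|100⟩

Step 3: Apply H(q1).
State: (1/√2)i|100⟩ + (1/√2)i|110⟩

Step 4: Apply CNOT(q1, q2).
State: (1/√2)i|100⟩ + (1/√2)i|111⟩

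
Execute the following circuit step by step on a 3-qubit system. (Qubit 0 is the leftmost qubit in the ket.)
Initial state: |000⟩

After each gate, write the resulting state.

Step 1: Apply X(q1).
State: |010⟩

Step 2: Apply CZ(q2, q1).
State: |010⟩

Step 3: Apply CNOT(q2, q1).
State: |010⟩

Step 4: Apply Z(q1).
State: -|010⟩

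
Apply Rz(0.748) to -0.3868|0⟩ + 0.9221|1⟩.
(-0.3601 + 0.1413i)|0⟩ + (0.8584 + 0.3369i)|1⟩

Rz(0.748) = [[e^(−iθ/2), 0], [0, e^(iθ/2)]] with e^(±iθ/2) = cos(θ/2) ± i·sin(θ/2); θ = 0.748, cos(θ/2) ≈ 0.930873, sin(θ/2) ≈ 0.365342.
With a = amp(|0⟩) = -0.3868 and b = amp(|1⟩) = 0.9221:
new amp(|0⟩) = (0.930873 - 0.365342i)·a = (-0.3601 + 0.1413i)
new amp(|1⟩) = (0.930873 + 0.365342i)·b = (0.8584 + 0.3369i)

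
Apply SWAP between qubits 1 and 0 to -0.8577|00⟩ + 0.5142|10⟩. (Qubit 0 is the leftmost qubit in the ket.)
-0.8577|00⟩ + 0.5142|01⟩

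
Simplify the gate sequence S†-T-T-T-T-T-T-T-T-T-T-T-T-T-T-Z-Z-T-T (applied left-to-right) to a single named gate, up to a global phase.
S†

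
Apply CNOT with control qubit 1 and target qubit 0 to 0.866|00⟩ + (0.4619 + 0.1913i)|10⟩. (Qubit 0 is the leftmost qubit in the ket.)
0.866|00⟩ + (0.4619 + 0.1913i)|10⟩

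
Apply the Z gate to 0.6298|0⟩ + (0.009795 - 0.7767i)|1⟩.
0.6298|0⟩ + (-0.009795 + 0.7767i)|1⟩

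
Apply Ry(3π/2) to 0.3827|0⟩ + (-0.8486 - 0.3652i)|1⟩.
(0.3294 + 0.2582i)|0⟩ + (0.8707 + 0.2582i)|1⟩

Ry(3π/2) = [[cos(θ/2), −sin(θ/2)], [sin(θ/2), cos(θ/2)]]; θ = 3π/2, cos(θ/2) ≈ -0.707107, sin(θ/2) ≈ 0.707107.
With a = amp(|0⟩) = 0.3827 and b = amp(|1⟩) = (-0.8486 - 0.3652i):
new amp(|0⟩) = (-0.707107)·a + (-0.707107)·b = (0.3294 + 0.2582i)
new amp(|1⟩) = (0.707107)·a + (-0.707107)·b = (0.8707 + 0.2582i)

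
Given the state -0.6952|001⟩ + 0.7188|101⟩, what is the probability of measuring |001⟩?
0.4833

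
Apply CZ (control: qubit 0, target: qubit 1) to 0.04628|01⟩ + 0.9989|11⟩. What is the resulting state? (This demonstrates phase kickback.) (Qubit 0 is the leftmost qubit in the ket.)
0.04628|01⟩ - 0.9989|11⟩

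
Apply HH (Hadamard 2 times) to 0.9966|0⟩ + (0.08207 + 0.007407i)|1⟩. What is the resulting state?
0.9966|0⟩ + (0.08207 + 0.007407i)|1⟩

H² = I, so an even number of Hadamards cancels: H^2 = I and the state is unchanged.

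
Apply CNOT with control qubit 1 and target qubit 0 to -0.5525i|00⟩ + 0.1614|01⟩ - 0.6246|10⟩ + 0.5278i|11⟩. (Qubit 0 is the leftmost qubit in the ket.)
-0.5525i|00⟩ + 0.5278i|01⟩ - 0.6246|10⟩ + 0.1614|11⟩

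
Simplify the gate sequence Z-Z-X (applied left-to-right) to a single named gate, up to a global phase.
X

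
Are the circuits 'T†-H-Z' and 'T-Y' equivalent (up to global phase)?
No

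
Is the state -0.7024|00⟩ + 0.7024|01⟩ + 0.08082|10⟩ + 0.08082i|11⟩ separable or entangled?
Entangled

Writing the state as a|00⟩ + b|01⟩ + c|10⟩ + d|11⟩, it is a product state iff ad − bc = 0.
Here (a, b, c, d) = (-0.7024, 0.7024, 0.08082, 0.08082i): ad − bc = (-0.7024)(0.08082i) − (0.7024)(0.08082) = (-0.05677 - 0.05677i) ≠ 0, so the state is entangled.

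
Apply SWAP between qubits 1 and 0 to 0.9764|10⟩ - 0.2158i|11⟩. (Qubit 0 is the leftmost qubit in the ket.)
0.9764|01⟩ - 0.2158i|11⟩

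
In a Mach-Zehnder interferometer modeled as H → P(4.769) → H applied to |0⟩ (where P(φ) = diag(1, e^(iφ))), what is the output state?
(0.5283 - 0.4992i)|0⟩ + (0.4717 + 0.4992i)|1⟩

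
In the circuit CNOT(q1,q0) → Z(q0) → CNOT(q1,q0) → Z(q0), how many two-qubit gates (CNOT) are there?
2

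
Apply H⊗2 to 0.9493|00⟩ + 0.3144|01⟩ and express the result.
0.6319|00⟩ + 0.3175|01⟩ + 0.6319|10⟩ + 0.3175|11⟩

H⊗2 gives amp(|y⟩) = (1/2) Σ_x (−1)^(x·y) amp(|x⟩), where x·y is the number of positions in which both x and y have a 1.
|00⟩: (0.9493 + 0.3144)/2 = 0.6319
|01⟩: (0.9493 - 0.3144)/2 = 0.3175
|10⟩: (0.9493 + 0.3144)/2 = 0.6319
|11⟩: (0.9493 - 0.3144)/2 = 0.3175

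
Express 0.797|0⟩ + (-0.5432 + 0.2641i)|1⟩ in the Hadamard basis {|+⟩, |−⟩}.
(0.1795 + 0.1867i)|+⟩ + (0.9477 - 0.1867i)|−⟩

With |ψ⟩ = α|0⟩ + β|1⟩, the Hadamard-basis coefficients are ⟨+|ψ⟩ = (α + β)/√2 and ⟨−|ψ⟩ = (α − β)/√2.
Here α = 0.797, β = (-0.5432 + 0.2641i): (α + β)/√2 = (0.1795 + 0.1867i), (α − β)/√2 = (0.9477 - 0.1867i).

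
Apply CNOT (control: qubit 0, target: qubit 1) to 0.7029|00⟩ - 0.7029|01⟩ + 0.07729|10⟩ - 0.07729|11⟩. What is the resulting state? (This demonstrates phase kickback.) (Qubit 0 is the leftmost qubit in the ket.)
0.7029|00⟩ - 0.7029|01⟩ - 0.07729|10⟩ + 0.07729|11⟩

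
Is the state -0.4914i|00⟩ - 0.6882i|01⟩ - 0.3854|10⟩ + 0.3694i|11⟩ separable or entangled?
Entangled

Writing the state as a|00⟩ + b|01⟩ + c|10⟩ + d|11⟩, it is a product state iff ad − bc = 0.
Here (a, b, c, d) = (-0.4914i, -0.6882i, -0.3854, 0.3694i): ad − bc = (-0.4914i)(0.3694i) − (-0.6882i)(-0.3854) = (0.1815 - 0.2652i) ≠ 0, so the state is entangled.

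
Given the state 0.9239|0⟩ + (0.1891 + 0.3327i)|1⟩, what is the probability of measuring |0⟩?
0.8536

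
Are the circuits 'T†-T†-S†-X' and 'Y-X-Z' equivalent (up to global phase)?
No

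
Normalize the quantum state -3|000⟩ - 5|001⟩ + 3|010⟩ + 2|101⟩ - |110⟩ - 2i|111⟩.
-0.416|000⟩ - 0.6934|001⟩ + 0.416|010⟩ + 0.2774|101⟩ - 0.1387|110⟩ - 0.2774i|111⟩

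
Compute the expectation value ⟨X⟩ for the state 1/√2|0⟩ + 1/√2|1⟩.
1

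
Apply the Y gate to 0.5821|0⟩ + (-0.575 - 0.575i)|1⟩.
(-0.575 + 0.575i)|0⟩ + 0.5821i|1⟩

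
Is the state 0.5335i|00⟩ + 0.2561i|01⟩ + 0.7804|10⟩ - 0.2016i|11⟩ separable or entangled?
Entangled

Writing the state as a|00⟩ + b|01⟩ + c|10⟩ + d|11⟩, it is a product state iff ad − bc = 0.
Here (a, b, c, d) = (0.5335i, 0.2561i, 0.7804, -0.2016i): ad − bc = (0.5335i)(-0.2016i) − (0.2561i)(0.7804) = (0.1076 - 0.1999i) ≠ 0, so the state is entangled.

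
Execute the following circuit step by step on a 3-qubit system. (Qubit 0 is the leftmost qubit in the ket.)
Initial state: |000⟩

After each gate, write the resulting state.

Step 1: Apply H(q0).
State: 1/√2|000⟩ + 1/√2|100⟩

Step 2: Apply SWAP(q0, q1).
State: 1/√2|000⟩ + 1/√2|010⟩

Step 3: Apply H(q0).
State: 1/2|000⟩ + 1/2|010⟩ + 1/2|100⟩ + 1/2|110⟩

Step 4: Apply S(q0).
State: 1/2|000⟩ + 1/2|010⟩ + (1/2)i|100⟩ + (1/2)i|110⟩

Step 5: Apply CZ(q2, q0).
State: 1/2|000⟩ + 1/2|010⟩ + (1/2)i|100⟩ + (1/2)i|110⟩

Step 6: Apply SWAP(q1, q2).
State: 1/2|000⟩ + 1/2|001⟩ + (1/2)i|100⟩ + (1/2)i|101⟩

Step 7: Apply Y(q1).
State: (1/2)i|010⟩ + (1/2)i|011⟩ - 1/2|110⟩ - 1/2|111⟩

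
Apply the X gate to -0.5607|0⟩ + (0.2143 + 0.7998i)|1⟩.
(0.2143 + 0.7998i)|0⟩ - 0.5607|1⟩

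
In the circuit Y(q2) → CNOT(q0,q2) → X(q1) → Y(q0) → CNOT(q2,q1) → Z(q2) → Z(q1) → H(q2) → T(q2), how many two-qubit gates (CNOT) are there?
2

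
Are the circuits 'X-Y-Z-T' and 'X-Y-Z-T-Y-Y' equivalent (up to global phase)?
Yes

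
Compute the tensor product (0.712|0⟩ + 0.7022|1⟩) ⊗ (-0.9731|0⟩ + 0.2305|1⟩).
-0.6928|00⟩ + 0.1641|01⟩ - 0.6833|10⟩ + 0.1619|11⟩

amp(|b₁b₂…⟩) = product of the factor amplitudes for bits b₁, b₂, …; only kets whose every factor amplitude is nonzero survive.
|00⟩: (0.712)(-0.9731) = -0.6928
|01⟩: (0.712)(0.2305) = 0.1641
|10⟩: (0.7022)(-0.9731) = -0.6833
|11⟩: (0.7022)(0.2305) = 0.1619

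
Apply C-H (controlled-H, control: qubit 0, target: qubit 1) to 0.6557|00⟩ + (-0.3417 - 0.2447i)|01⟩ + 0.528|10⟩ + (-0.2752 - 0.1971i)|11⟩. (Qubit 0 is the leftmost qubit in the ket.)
0.6557|00⟩ + (-0.3417 - 0.2447i)|01⟩ + (0.1788 - 0.1394i)|10⟩ + (0.5679 + 0.1394i)|11⟩

C-H leaves the control-|0⟩ kets |00⟩, |01⟩ unchanged and applies H to qubit 1 on the control-|1⟩ pair (|10⟩, |11⟩).
H = [[1/√2, 1/√2], [1/√2, -1/√2]].
With a = amp(|10⟩) = 0.528 and b = amp(|11⟩) = (-0.2752 - 0.1971i):
new amp(|10⟩) = (1/√2)·a + (1/√2)·b = (0.1788 - 0.1394i)
new amp(|11⟩) = (1/√2)·a + (-1/√2)·b = (0.5679 + 0.1394i)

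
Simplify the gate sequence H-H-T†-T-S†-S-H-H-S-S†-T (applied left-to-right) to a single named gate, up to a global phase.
T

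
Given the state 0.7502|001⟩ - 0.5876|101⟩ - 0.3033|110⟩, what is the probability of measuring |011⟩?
0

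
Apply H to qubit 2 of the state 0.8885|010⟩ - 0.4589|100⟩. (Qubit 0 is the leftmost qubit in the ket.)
0.6283|010⟩ + 0.6283|011⟩ - 0.3245|100⟩ - 0.3245|101⟩

H on qubit 2 mixes each pair of kets that differ only in qubit 2: amplitudes (a, b) of (|…0…⟩, |…1…⟩) become ((a + b)/√2, (a − b)/√2). Kets absent from the input have amplitude 0.
(|010⟩, |011⟩): (a, b) = (0.8885, 0) → (0.6283, 0.6283)
(|100⟩, |101⟩): (a, b) = (-0.4589, 0) → (-0.3245, -0.3245)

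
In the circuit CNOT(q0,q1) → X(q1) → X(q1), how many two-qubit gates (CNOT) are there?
1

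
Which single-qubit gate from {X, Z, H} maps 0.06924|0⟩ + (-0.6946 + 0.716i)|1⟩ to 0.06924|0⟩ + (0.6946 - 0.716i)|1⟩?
Z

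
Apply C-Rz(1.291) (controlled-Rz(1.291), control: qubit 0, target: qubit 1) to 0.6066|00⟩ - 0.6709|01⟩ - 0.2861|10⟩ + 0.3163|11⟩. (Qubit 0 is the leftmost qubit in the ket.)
0.6066|00⟩ - 0.6709|01⟩ + (-0.2285 + 0.1721i)|10⟩ + (0.2527 + 0.1903i)|11⟩

C-Rz(1.291) leaves the control-|0⟩ kets |00⟩, |01⟩ unchanged and applies Rz(1.291) to qubit 1 on the control-|1⟩ pair (|10⟩, |11⟩).
Rz(1.291) = [[e^(−iθ/2), 0], [0, e^(iθ/2)]] with e^(±iθ/2) = cos(θ/2) ± i·sin(θ/2); θ = 1.291, cos(θ/2) ≈ 0.798799, sin(θ/2) ≈ 0.601598.
With a = amp(|10⟩) = -0.2861 and b = amp(|11⟩) = 0.3163:
new amp(|10⟩) = (0.798799 - 0.601598i)·a = (-0.2285 + 0.1721i)
new amp(|11⟩) = (0.798799 + 0.601598i)·b = (0.2527 + 0.1903i)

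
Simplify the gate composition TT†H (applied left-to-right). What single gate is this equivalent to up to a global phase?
H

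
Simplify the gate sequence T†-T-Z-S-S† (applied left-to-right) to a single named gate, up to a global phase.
Z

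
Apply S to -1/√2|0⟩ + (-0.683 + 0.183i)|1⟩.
-1/√2|0⟩ + (-0.183 - 0.683i)|1⟩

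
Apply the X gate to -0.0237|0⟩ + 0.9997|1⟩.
0.9997|0⟩ - 0.0237|1⟩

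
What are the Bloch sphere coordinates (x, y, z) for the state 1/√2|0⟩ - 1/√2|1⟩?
(-1, 0, 0)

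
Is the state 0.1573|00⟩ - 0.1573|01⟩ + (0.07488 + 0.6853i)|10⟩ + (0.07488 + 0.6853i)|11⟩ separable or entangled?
Entangled

Writing the state as a|00⟩ + b|01⟩ + c|10⟩ + d|11⟩, it is a product state iff ad − bc = 0.
Here (a, b, c, d) = (0.1573, -0.1573, (0.07488 + 0.6853i), (0.07488 + 0.6853i)): ad − bc = (0.1573)(0.07488 + 0.6853i) − (-0.1573)(0.07488 + 0.6853i) = (0.02356 + 0.2156i) ≠ 0, so the state is entangled.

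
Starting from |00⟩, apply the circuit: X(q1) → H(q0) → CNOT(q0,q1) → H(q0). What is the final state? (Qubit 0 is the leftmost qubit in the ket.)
1/2|00⟩ + 1/2|01⟩ - 1/2|10⟩ + 1/2|11⟩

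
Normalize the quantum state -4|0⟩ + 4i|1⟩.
-1/√2|0⟩ + (1/√2)i|1⟩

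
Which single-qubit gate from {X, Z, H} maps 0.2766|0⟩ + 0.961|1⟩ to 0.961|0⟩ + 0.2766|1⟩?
X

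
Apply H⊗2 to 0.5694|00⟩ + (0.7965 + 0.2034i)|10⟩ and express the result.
(0.683 + 0.1017i)|00⟩ + (0.683 + 0.1017i)|01⟩ + (-0.1136 - 0.1017i)|10⟩ + (-0.1136 - 0.1017i)|11⟩

H⊗2 gives amp(|y⟩) = (1/2) Σ_x (−1)^(x·y) amp(|x⟩), where x·y is the number of positions in which both x and y have a 1.
|00⟩: (0.5694 + (0.7965 + 0.2034i))/2 = (0.683 + 0.1017i)
|01⟩: (0.5694 + (0.7965 + 0.2034i))/2 = (0.683 + 0.1017i)
|10⟩: (0.5694 - (0.7965 + 0.2034i))/2 = (-0.1136 - 0.1017i)
|11⟩: (0.5694 - (0.7965 + 0.2034i))/2 = (-0.1136 - 0.1017i)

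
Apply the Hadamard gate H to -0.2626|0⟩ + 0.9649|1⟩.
0.4966|0⟩ - 0.868|1⟩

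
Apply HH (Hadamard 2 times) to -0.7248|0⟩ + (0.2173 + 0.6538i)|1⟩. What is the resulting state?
-0.7248|0⟩ + (0.2173 + 0.6538i)|1⟩

H² = I, so an even number of Hadamards cancels: H^2 = I and the state is unchanged.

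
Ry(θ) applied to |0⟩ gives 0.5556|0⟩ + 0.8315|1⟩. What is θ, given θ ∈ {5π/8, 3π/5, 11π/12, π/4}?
5π/8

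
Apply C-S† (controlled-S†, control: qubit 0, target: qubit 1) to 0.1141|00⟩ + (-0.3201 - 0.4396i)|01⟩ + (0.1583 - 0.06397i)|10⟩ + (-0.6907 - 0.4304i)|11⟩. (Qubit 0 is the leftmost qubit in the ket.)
0.1141|00⟩ + (-0.3201 - 0.4396i)|01⟩ + (0.1583 - 0.06397i)|10⟩ + (-0.4304 + 0.6907i)|11⟩

C-S† leaves the control-|0⟩ kets |00⟩, |01⟩ unchanged and applies S† to qubit 1 on the control-|1⟩ pair (|10⟩, |11⟩).
S† = [[1, 0], [0, -i]].
With a = amp(|10⟩) = (0.1583 - 0.06397i) and b = amp(|11⟩) = (-0.6907 - 0.4304i):
new amp(|10⟩) = (1)·a = (0.1583 - 0.06397i)
new amp(|11⟩) = (-i)·b = (-0.4304 + 0.6907i)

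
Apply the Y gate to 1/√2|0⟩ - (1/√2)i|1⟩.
-1/√2|0⟩ + (1/√2)i|1⟩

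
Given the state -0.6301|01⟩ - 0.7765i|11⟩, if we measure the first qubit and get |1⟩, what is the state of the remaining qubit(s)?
-i|1⟩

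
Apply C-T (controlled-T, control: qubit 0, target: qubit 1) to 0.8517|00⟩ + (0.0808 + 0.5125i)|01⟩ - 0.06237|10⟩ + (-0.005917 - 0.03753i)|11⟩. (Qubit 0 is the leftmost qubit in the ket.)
0.8517|00⟩ + (0.0808 + 0.5125i)|01⟩ - 0.06237|10⟩ + (0.02235 - 0.03072i)|11⟩

C-T leaves the control-|0⟩ kets |00⟩, |01⟩ unchanged and applies T to qubit 1 on the control-|1⟩ pair (|10⟩, |11⟩).
T = [[1, 0], [0, (1/√2 + (1/√2)i)]].
With a = amp(|10⟩) = -0.06237 and b = amp(|11⟩) = (-0.005917 - 0.03753i):
new amp(|10⟩) = (1)·a = -0.06237
new amp(|11⟩) = (1/√2 + (1/√2)i)·b = (0.02235 - 0.03072i)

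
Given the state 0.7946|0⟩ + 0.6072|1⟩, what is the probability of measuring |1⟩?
0.3687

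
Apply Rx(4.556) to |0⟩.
-0.6497|0⟩ - 0.7602i|1⟩

Rx(4.556) = [[cos(θ/2), −i·sin(θ/2)], [−i·sin(θ/2), cos(θ/2)]]; θ = 4.556, cos(θ/2) ≈ -0.649711, sin(θ/2) ≈ 0.760182.
With a = amp(|0⟩) = 1 and b = amp(|1⟩) = 0:
new amp(|0⟩) = (-0.649711)·a + (-0.760182i)·b = -0.6497
new amp(|1⟩) = (-0.760182i)·a + (-0.649711)·b = -0.7602i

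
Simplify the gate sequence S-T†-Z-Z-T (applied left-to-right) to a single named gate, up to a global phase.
S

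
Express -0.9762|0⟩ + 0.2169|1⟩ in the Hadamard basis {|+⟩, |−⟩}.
-0.5369|+⟩ - 0.8436|−⟩

With |ψ⟩ = α|0⟩ + β|1⟩, the Hadamard-basis coefficients are ⟨+|ψ⟩ = (α + β)/√2 and ⟨−|ψ⟩ = (α − β)/√2.
Here α = -0.9762, β = 0.2169: (α + β)/√2 = -0.5369, (α − β)/√2 = -0.8436.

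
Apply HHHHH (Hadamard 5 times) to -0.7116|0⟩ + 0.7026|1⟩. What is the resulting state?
-0.006364|0⟩ - |1⟩

H² = I, so H^5 = H: a single Hadamard. With (a, b) = (-0.7116, 0.7026), H gives ((a + b)/√2, (a − b)/√2) = (-0.006364, -1).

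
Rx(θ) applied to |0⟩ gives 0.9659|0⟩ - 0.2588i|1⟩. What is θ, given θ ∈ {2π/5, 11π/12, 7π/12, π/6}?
π/6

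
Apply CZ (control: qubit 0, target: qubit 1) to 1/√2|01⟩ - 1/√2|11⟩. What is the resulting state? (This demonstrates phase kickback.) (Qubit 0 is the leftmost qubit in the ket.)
1/√2|01⟩ + 1/√2|11⟩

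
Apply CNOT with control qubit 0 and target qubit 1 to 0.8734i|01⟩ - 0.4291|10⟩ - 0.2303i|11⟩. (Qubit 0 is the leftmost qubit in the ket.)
0.8734i|01⟩ - 0.2303i|10⟩ - 0.4291|11⟩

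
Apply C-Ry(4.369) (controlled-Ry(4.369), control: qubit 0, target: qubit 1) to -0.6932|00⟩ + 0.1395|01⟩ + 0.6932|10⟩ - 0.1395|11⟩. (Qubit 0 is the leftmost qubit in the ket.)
-0.6932|00⟩ + 0.1395|01⟩ - 0.2852|10⟩ + 0.647|11⟩

C-Ry(4.369) leaves the control-|0⟩ kets |00⟩, |01⟩ unchanged and applies Ry(4.369) to qubit 1 on the control-|1⟩ pair (|10⟩, |11⟩).
Ry(4.369) = [[cos(θ/2), −sin(θ/2)], [sin(θ/2), cos(θ/2)]]; θ = 4.369, cos(θ/2) ≈ -0.575899, sin(θ/2) ≈ 0.817521.
With a = amp(|10⟩) = 0.6932 and b = amp(|11⟩) = -0.1395:
new amp(|10⟩) = (-0.575899)·a + (-0.817521)·b = -0.2852
new amp(|11⟩) = (0.817521)·a + (-0.575899)·b = 0.647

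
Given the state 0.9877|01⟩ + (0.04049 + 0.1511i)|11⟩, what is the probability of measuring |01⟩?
0.9756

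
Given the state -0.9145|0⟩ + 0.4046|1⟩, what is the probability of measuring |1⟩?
0.1637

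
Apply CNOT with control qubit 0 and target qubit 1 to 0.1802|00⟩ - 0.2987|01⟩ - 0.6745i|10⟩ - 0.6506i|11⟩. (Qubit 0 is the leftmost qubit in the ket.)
0.1802|00⟩ - 0.2987|01⟩ - 0.6506i|10⟩ - 0.6745i|11⟩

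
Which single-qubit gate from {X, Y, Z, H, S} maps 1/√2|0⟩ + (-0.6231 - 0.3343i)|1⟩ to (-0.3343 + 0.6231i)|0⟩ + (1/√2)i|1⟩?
Y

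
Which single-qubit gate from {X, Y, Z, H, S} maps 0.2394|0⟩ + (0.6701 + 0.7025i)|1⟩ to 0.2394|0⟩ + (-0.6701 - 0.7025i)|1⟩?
Z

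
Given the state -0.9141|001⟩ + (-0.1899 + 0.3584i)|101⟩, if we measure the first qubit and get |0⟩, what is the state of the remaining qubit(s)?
-|01⟩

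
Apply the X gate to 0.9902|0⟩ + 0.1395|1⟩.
0.1395|0⟩ + 0.9902|1⟩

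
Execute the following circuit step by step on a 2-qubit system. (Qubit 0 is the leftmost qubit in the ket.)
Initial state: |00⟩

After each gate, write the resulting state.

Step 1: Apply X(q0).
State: |10⟩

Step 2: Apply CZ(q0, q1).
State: |10⟩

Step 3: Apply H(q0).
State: 1/√2|00⟩ - 1/√2|10⟩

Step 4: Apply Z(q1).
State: 1/√2|00⟩ - 1/√2|10⟩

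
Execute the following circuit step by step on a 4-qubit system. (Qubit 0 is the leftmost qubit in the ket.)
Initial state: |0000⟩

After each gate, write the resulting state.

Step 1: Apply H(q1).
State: 1/√2|0000⟩ + 1/√2|0100⟩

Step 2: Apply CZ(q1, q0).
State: 1/√2|0000⟩ + 1/√2|0100⟩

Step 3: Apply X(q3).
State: 1/√2|0001⟩ + 1/√2|0101⟩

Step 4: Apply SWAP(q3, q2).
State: 1/√2|0010⟩ + 1/√2|0110⟩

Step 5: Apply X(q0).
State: 1/√2|1010⟩ + 1/√2|1110⟩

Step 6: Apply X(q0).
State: 1/√2|0010⟩ + 1/√2|0110⟩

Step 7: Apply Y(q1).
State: -(1/√2)i|0010⟩ + (1/√2)i|0110⟩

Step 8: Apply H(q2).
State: -(1/2)i|0000⟩ + (1/2)i|0010⟩ + (1/2)i|0100⟩ - (1/2)i|0110⟩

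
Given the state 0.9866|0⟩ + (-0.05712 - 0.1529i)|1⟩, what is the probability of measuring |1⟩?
0.02664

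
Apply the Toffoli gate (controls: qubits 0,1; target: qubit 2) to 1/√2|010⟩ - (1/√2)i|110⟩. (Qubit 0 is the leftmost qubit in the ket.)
1/√2|010⟩ - (1/√2)i|111⟩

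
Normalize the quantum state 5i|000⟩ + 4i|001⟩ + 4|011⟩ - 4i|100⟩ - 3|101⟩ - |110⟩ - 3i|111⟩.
0.5213i|000⟩ + 0.417i|001⟩ + 0.417|011⟩ - 0.417i|100⟩ - 0.3128|101⟩ - 0.1043|110⟩ - 0.3128i|111⟩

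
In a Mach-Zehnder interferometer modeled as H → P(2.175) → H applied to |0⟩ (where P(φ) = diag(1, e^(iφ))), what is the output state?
(0.2159 + 0.4115i)|0⟩ + (0.7841 - 0.4115i)|1⟩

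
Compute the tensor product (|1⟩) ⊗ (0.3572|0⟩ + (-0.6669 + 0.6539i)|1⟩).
0.3572|10⟩ + (-0.6669 + 0.6539i)|11⟩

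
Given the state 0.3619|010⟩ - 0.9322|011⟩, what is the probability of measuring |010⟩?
0.131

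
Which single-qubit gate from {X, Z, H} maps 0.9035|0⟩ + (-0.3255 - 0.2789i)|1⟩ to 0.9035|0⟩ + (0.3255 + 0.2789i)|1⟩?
Z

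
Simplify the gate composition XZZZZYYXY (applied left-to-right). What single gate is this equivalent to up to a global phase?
Y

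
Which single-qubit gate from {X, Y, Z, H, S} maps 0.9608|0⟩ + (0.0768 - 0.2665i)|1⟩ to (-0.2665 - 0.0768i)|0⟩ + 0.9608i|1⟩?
Y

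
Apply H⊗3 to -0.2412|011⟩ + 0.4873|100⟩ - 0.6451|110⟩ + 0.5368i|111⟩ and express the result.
(-0.1411 + 0.1898i)|000⟩ + (0.02949 - 0.1898i)|001⟩ + (0.4856 - 0.1898i)|010⟩ + (0.3151 + 0.1898i)|011⟩ + (-0.02949 - 0.1898i)|100⟩ + (0.1411 + 0.1898i)|101⟩ + (-0.3151 + 0.1898i)|110⟩ + (-0.4856 - 0.1898i)|111⟩

H⊗3 gives amp(|y⟩) = (1/2√2) Σ_x (−1)^(x·y) amp(|x⟩), where x·y is the number of positions in which both x and y have a 1.
|000⟩: (-0.2412 + 0.4873 - 0.6451 + 0.5368i)/(2√2) = (-0.1411 + 0.1898i)
|001⟩: (0.2412 + 0.4873 - 0.6451 - 0.5368i)/(2√2) = (0.02949 - 0.1898i)
|010⟩: (0.2412 + 0.4873 + 0.6451 - 0.5368i)/(2√2) = (0.4856 - 0.1898i)
|011⟩: (-0.2412 + 0.4873 + 0.6451 + 0.5368i)/(2√2) = (0.3151 + 0.1898i)
|100⟩: (-0.2412 - 0.4873 + 0.6451 - 0.5368i)/(2√2) = (-0.02949 - 0.1898i)
|101⟩: (0.2412 - 0.4873 + 0.6451 + 0.5368i)/(2√2) = (0.1411 + 0.1898i)
|110⟩: (0.2412 - 0.4873 - 0.6451 + 0.5368i)/(2√2) = (-0.3151 + 0.1898i)
|111⟩: (-0.2412 - 0.4873 - 0.6451 - 0.5368i)/(2√2) = (-0.4856 - 0.1898i)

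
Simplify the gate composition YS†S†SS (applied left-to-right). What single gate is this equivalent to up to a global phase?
Y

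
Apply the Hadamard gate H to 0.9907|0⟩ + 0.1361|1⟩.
0.7968|0⟩ + 0.6043|1⟩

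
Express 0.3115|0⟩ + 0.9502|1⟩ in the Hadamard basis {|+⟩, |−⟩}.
0.8922|+⟩ - 0.4516|−⟩

With |ψ⟩ = α|0⟩ + β|1⟩, the Hadamard-basis coefficients are ⟨+|ψ⟩ = (α + β)/√2 and ⟨−|ψ⟩ = (α − β)/√2.
Here α = 0.3115, β = 0.9502: (α + β)/√2 = 0.8922, (α − β)/√2 = -0.4516.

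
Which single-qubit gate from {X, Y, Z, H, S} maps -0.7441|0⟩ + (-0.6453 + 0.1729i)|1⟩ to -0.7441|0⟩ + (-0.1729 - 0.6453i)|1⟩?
S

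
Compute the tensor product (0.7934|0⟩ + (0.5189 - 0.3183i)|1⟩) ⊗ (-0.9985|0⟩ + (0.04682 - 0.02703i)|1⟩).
-0.7922|00⟩ + (0.03715 - 0.02145i)|01⟩ + (-0.5181 + 0.3178i)|10⟩ + (0.01569 - 0.02893i)|11⟩

amp(|b₁b₂…⟩) = product of the factor amplitudes for bits b₁, b₂, …; only kets whose every factor amplitude is nonzero survive.
|00⟩: (0.7934)(-0.9985) = -0.7922
|01⟩: (0.7934)(0.04682 - 0.02703i) = (0.03715 - 0.02145i)
|10⟩: (0.5189 - 0.3183i)(-0.9985) = (-0.5181 + 0.3178i)
|11⟩: (0.5189 - 0.3183i)(0.04682 - 0.02703i) = (0.01569 - 0.02893i)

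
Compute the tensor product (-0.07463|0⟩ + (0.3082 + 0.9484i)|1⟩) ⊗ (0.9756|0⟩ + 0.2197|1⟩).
-0.07281|00⟩ - 0.0164|01⟩ + (0.3007 + 0.9253i)|10⟩ + (0.06771 + 0.2084i)|11⟩

amp(|b₁b₂…⟩) = product of the factor amplitudes for bits b₁, b₂, …; only kets whose every factor amplitude is nonzero survive.
|00⟩: (-0.07463)(0.9756) = -0.07281
|01⟩: (-0.07463)(0.2197) = -0.0164
|10⟩: (0.3082 + 0.9484i)(0.9756) = (0.3007 + 0.9253i)
|11⟩: (0.3082 + 0.9484i)(0.2197) = (0.06771 + 0.2084i)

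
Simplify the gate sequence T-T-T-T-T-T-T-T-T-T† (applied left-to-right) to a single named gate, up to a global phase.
I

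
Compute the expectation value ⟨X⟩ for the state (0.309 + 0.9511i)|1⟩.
0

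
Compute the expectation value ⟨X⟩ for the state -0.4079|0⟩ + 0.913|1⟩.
-0.7448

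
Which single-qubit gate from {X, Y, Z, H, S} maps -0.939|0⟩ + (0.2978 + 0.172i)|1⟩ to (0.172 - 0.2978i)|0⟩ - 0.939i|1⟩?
Y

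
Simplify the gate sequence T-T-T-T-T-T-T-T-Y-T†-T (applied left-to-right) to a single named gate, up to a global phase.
Y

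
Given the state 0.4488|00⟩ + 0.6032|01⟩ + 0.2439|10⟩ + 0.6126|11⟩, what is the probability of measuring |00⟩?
0.2014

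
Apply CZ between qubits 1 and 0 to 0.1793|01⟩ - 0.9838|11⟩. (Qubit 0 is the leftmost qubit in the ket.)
0.1793|01⟩ + 0.9838|11⟩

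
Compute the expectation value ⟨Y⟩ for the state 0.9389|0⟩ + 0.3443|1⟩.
0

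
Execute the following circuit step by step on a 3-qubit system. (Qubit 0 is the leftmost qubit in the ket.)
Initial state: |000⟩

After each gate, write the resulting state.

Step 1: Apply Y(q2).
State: i|001⟩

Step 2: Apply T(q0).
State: i|001⟩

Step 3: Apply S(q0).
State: i|001⟩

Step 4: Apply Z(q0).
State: i|001⟩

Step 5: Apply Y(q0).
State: -|101⟩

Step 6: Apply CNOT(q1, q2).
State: -|101⟩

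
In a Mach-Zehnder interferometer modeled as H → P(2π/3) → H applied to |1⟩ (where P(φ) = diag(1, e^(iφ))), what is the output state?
(0.75 - 0.433i)|0⟩ + (0.25 + 0.433i)|1⟩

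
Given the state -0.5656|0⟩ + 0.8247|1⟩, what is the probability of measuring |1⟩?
0.6801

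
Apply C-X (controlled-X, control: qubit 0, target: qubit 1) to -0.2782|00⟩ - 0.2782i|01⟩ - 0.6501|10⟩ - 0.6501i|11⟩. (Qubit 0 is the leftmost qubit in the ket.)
-0.2782|00⟩ - 0.2782i|01⟩ - 0.6501i|10⟩ - 0.6501|11⟩

C-X leaves the control-|0⟩ kets |00⟩, |01⟩ unchanged and applies X to qubit 1 on the control-|1⟩ pair (|10⟩, |11⟩).
X = [[0, 1], [1, 0]].
With a = amp(|10⟩) = -0.6501 and b = amp(|11⟩) = -0.6501i:
new amp(|10⟩) = (1)·b = -0.6501i
new amp(|11⟩) = (1)·a = -0.6501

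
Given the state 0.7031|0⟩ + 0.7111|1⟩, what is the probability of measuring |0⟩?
0.4943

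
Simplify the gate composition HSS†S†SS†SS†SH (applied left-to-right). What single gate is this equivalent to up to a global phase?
I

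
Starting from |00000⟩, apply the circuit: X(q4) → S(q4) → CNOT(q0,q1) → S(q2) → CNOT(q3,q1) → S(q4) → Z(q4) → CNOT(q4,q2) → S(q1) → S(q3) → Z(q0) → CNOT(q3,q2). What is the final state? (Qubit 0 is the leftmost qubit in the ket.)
|00101⟩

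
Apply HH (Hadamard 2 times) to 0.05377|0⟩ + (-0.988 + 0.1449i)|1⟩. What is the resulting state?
0.05377|0⟩ + (-0.988 + 0.1449i)|1⟩

H² = I, so an even number of Hadamards cancels: H^2 = I and the state is unchanged.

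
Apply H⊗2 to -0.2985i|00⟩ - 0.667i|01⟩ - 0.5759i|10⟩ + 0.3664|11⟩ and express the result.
(0.1832 - 0.7707i)|00⟩ + (-0.1832 - 0.1037i)|01⟩ + (-0.1832 - 0.1948i)|10⟩ + (0.1832 + 0.4722i)|11⟩

H⊗2 gives amp(|y⟩) = (1/2) Σ_x (−1)^(x·y) amp(|x⟩), where x·y is the number of positions in which both x and y have a 1.
|00⟩: (-0.2985i - 0.667i - 0.5759i + 0.3664)/2 = (0.1832 - 0.7707i)
|01⟩: (-0.2985i + 0.667i - 0.5759i - 0.3664)/2 = (-0.1832 - 0.1037i)
|10⟩: (-0.2985i - 0.667i + 0.5759i - 0.3664)/2 = (-0.1832 - 0.1948i)
|11⟩: (-0.2985i + 0.667i + 0.5759i + 0.3664)/2 = (0.1832 + 0.4722i)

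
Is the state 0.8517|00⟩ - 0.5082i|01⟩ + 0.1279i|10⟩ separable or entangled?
Entangled

Writing the state as a|00⟩ + b|01⟩ + c|10⟩ + d|11⟩, it is a product state iff ad − bc = 0.
Here (a, b, c, d) = (0.8517, -0.5082i, 0.1279i, 0): ad − bc = (0.8517)(0) − (-0.5082i)(0.1279i) = -0.065 ≠ 0, so the state is entangled.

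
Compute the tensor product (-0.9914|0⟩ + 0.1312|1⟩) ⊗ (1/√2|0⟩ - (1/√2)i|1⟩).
-0.701|00⟩ + 0.701i|01⟩ + 0.09277|10⟩ - 0.09277i|11⟩

amp(|b₁b₂…⟩) = product of the factor amplitudes for bits b₁, b₂, …; only kets whose every factor amplitude is nonzero survive.
|00⟩: (-0.9914)(1/√2) = -0.701
|01⟩: (-0.9914)(-(1/√2)i) = 0.701i
|10⟩: (0.1312)(1/√2) = 0.09277
|11⟩: (0.1312)(-(1/√2)i) = -0.09277i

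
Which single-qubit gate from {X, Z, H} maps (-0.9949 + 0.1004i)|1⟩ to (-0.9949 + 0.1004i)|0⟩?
X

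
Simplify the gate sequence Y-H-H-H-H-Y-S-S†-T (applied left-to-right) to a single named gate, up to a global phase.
T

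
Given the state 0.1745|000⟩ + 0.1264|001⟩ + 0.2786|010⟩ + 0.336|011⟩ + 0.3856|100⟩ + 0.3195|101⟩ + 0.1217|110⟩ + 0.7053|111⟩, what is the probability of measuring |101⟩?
0.1021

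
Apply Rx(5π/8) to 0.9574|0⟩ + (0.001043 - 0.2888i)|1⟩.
(0.2918 - 0.0008672i)|0⟩ + (0.0005795 - 0.9565i)|1⟩

Rx(5π/8) = [[cos(θ/2), −i·sin(θ/2)], [−i·sin(θ/2), cos(θ/2)]]; θ = 5π/8, cos(θ/2) ≈ 0.55557, sin(θ/2) ≈ 0.83147.
With a = amp(|0⟩) = 0.9574 and b = amp(|1⟩) = (0.001043 - 0.2888i):
new amp(|0⟩) = (0.55557)·a + (-0.83147i)·b = (0.2918 - 0.0008672i)
new amp(|1⟩) = (-0.83147i)·a + (0.55557)·b = (0.0005795 - 0.9565i)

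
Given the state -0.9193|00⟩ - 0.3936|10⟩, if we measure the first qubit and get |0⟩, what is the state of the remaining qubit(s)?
-|0⟩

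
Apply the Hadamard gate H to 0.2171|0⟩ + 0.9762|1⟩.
0.8438|0⟩ - 0.5368|1⟩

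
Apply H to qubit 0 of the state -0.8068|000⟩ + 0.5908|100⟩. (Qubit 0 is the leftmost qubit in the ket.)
-0.1527|000⟩ - 0.9883|100⟩

H on qubit 0 mixes each pair of kets that differ only in qubit 0: amplitudes (a, b) of (|…0…⟩, |…1…⟩) become ((a + b)/√2, (a − b)/√2). Kets absent from the input have amplitude 0.
(|000⟩, |100⟩): (a, b) = (-0.8068, 0.5908) → (-0.1527, -0.9883)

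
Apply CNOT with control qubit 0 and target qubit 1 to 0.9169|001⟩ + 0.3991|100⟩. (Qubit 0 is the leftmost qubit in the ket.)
0.9169|001⟩ + 0.3991|110⟩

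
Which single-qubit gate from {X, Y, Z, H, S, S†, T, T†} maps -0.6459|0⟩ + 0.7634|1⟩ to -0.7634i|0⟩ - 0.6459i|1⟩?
Y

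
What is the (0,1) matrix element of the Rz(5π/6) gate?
0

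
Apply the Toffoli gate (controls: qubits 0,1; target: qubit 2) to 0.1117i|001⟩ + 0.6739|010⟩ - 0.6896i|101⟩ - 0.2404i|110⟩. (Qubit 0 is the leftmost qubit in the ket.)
0.1117i|001⟩ + 0.6739|010⟩ - 0.6896i|101⟩ - 0.2404i|111⟩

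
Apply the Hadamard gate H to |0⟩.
1/√2|0⟩ + 1/√2|1⟩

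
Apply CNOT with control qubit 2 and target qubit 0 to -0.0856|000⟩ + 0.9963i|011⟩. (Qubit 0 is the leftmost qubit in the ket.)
-0.0856|000⟩ + 0.9963i|111⟩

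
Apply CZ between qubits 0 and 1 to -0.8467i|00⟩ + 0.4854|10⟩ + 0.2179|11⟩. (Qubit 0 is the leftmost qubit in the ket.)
-0.8467i|00⟩ + 0.4854|10⟩ - 0.2179|11⟩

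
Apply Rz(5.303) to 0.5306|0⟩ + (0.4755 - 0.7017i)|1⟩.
(-0.4681 - 0.2498i)|0⟩ + (-0.08923 + 0.8429i)|1⟩

Rz(5.303) = [[e^(−iθ/2), 0], [0, e^(iθ/2)]] with e^(±iθ/2) = cos(θ/2) ± i·sin(θ/2); θ = 5.303, cos(θ/2) ≈ -0.882289, sin(θ/2) ≈ 0.470708.
With a = amp(|0⟩) = 0.5306 and b = amp(|1⟩) = (0.4755 - 0.7017i):
new amp(|0⟩) = (-0.882289 - 0.470708i)·a = (-0.4681 - 0.2498i)
new amp(|1⟩) = (-0.882289 + 0.470708i)·b = (-0.08923 + 0.8429i)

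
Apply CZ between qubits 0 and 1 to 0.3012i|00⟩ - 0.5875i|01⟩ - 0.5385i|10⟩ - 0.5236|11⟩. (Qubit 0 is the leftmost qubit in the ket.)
0.3012i|00⟩ - 0.5875i|01⟩ - 0.5385i|10⟩ + 0.5236|11⟩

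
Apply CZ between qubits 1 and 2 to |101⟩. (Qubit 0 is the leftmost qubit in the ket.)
|101⟩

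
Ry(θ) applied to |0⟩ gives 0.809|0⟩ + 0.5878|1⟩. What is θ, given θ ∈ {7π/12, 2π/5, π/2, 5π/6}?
2π/5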